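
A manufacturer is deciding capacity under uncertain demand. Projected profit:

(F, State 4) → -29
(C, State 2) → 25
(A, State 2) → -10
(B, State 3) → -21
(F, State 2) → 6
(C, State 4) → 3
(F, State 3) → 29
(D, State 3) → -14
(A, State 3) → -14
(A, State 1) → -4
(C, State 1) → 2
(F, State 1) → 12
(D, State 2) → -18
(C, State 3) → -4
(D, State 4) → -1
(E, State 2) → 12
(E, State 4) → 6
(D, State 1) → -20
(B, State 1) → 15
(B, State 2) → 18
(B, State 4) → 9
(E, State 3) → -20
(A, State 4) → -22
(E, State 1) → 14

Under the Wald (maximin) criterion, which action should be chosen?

Row minima: A=-22, B=-21, C=-4, D=-20, E=-20, F=-29
Best worst-case = -4 → C.

C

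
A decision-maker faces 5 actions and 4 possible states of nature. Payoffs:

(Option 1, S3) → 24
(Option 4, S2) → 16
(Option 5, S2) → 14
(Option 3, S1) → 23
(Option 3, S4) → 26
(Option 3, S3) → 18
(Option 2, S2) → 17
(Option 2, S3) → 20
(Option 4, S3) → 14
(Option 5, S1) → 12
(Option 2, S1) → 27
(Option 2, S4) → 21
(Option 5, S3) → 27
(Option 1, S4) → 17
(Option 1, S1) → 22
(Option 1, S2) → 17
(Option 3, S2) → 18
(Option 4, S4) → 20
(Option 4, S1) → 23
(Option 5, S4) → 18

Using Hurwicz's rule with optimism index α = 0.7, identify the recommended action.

Option 2

Option 1: 0.7·24 + 0.3·17 = 21.9
Option 2: 0.7·27 + 0.3·17 = 24
Option 3: 0.7·26 + 0.3·18 = 23.6
Option 4: 0.7·23 + 0.3·14 = 20.3
Option 5: 0.7·27 + 0.3·12 = 22.5
Highest Hurwicz score = 24 → Option 2.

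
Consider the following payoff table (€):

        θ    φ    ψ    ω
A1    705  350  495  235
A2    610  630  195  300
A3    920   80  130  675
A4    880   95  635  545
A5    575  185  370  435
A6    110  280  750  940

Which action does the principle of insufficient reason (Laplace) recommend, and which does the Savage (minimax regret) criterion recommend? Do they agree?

Row averages: A1=446.25, A2=433.75, A3=451.25, A4=538.75, A5=391.25, A6=520
Highest average = 538.75 → A4.
Column bests: θ=920, φ=630, ψ=750, ω=940.
A1 regrets: 215, 280, 255, 705 → max 705
A2 regrets: 310, 0, 555, 640 → max 640
A3 regrets: 0, 550, 620, 265 → max 620
A4 regrets: 40, 535, 115, 395 → max 535
A5 regrets: 345, 445, 380, 505 → max 505
A6 regrets: 810, 350, 0, 0 → max 810
Smallest max regret = 505 → A5.

laplace → A4; minimax regret → A5 (disagree)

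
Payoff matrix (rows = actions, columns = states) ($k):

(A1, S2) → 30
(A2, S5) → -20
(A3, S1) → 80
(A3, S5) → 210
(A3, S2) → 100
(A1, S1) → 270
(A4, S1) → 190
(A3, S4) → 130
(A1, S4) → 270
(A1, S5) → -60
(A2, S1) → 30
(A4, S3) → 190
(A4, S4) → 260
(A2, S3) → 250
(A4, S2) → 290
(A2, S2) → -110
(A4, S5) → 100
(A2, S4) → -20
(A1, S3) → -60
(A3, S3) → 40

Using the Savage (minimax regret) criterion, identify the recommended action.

A4

Column bests: S1=270, S2=290, S3=250, S4=270, S5=210.
A1 regrets: 0, 260, 310, 0, 270 → max 310
A2 regrets: 240, 400, 0, 290, 230 → max 400
A3 regrets: 190, 190, 210, 140, 0 → max 210
A4 regrets: 80, 0, 60, 10, 110 → max 110
Smallest max regret = 110 → A4.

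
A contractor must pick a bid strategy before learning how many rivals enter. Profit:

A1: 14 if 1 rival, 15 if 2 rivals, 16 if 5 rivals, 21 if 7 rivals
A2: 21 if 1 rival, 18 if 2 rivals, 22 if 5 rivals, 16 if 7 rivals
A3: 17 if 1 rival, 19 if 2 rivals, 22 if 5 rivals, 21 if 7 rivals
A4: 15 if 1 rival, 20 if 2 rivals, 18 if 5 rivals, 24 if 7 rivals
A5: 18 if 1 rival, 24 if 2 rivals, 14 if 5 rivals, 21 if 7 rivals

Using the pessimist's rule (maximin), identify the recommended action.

A3

Row minima: A1=14, A2=16, A3=17, A4=15, A5=14
Best worst-case = 17 → A3.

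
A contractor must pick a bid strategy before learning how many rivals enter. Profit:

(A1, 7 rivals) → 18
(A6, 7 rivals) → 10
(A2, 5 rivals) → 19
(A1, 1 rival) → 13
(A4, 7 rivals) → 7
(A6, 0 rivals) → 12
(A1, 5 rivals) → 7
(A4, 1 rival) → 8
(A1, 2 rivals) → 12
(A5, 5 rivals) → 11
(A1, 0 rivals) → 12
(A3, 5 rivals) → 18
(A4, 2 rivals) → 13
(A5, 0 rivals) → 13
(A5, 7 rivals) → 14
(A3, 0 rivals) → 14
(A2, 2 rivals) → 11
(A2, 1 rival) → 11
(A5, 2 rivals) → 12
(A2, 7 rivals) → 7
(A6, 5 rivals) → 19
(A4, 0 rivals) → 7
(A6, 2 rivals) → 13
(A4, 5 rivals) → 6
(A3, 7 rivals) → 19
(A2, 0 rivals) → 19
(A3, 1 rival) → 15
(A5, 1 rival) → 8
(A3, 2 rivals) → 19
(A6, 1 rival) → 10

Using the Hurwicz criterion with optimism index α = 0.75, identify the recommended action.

A1: 0.75·18 + 0.25·7 = 15.25
A2: 0.75·19 + 0.25·7 = 16
A3: 0.75·19 + 0.25·14 = 17.75
A4: 0.75·13 + 0.25·6 = 11.25
A5: 0.75·14 + 0.25·8 = 12.5
A6: 0.75·19 + 0.25·10 = 16.75
Highest Hurwicz score = 17.75 → A3.

A3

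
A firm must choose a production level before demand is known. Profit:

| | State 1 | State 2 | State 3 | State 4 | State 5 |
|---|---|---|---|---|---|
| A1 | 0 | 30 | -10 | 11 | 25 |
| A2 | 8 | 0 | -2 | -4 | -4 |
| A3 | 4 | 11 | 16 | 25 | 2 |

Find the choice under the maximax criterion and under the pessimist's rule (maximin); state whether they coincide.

Row maxima: A1=30, A2=8, A3=25
Best best-case = 30 → A1.
Row minima: A1=-10, A2=-4, A3=2
Best worst-case = 2 → A3.

maximax → A1; maximin → A3 (disagree)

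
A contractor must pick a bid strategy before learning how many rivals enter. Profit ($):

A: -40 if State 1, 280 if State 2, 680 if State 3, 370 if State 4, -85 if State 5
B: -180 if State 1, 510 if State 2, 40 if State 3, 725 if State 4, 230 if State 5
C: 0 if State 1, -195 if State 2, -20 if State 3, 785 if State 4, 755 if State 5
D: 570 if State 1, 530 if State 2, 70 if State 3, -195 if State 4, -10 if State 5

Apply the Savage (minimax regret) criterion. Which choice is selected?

Column bests: State 1=570, State 2=530, State 3=680, State 4=785, State 5=755.
A regrets: 610, 250, 0, 415, 840 → max 840
B regrets: 750, 20, 640, 60, 525 → max 750
C regrets: 570, 725, 700, 0, 0 → max 725
D regrets: 0, 0, 610, 980, 765 → max 980
Smallest max regret = 725 → C.

C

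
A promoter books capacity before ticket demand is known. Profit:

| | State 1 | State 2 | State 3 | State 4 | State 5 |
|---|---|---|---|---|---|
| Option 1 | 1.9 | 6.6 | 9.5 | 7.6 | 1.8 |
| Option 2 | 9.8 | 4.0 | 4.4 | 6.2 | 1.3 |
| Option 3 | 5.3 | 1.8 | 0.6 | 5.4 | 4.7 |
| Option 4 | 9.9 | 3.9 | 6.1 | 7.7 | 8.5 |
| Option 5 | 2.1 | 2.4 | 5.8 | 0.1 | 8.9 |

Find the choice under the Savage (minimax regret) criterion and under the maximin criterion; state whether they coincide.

Column bests: State 1=9.9, State 2=6.6, State 3=9.5, State 4=7.7, State 5=8.9.
Option 1 regrets: 8.0, 0.0, 0.0, 0.1, 7.1 → max 8.0
Option 2 regrets: 0.1, 2.6, 5.1, 1.5, 7.6 → max 7.6
Option 3 regrets: 4.6, 4.8, 8.9, 2.3, 4.2 → max 8.9
Option 4 regrets: 0.0, 2.7, 3.4, 0.0, 0.4 → max 3.4
Option 5 regrets: 7.8, 4.2, 3.7, 7.6, 0.0 → max 7.8
Smallest max regret = 3.4 → Option 4.
Row minima: Option 1=1.8, Option 2=1.3, Option 3=0.6, Option 4=3.9, Option 5=0.1
Best worst-case = 3.9 → Option 4.

minimax regret → Option 4; maximin → Option 4 (agree)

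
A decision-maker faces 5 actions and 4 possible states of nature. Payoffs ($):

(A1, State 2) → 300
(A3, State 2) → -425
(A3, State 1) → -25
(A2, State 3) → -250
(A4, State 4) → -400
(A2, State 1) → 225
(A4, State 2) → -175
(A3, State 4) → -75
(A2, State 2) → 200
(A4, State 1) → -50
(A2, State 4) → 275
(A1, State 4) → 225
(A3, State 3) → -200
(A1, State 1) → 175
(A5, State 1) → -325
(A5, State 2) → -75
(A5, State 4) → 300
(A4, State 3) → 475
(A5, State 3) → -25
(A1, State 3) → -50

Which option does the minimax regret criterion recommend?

Column bests: State 1=225, State 2=300, State 3=475, State 4=300.
A1 regrets: 50, 0, 525, 75 → max 525
A2 regrets: 0, 100, 725, 25 → max 725
A3 regrets: 250, 725, 675, 375 → max 725
A4 regrets: 275, 475, 0, 700 → max 700
A5 regrets: 550, 375, 500, 0 → max 550
Smallest max regret = 525 → A1.

A1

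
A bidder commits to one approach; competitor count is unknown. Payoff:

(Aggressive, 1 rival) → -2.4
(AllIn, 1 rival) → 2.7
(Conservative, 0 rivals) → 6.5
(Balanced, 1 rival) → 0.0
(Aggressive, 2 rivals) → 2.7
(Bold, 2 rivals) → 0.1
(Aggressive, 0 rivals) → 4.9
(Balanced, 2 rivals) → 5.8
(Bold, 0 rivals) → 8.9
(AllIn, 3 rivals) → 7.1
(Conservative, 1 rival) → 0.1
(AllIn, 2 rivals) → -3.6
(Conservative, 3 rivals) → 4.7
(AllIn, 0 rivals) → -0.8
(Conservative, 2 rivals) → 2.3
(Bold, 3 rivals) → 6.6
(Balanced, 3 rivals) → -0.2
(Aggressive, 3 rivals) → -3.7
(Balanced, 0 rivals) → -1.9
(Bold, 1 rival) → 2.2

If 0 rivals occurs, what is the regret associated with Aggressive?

4.0

Best payoff under 0 rivals is 8.9.
Regret = 8.9 − 4.9 = 4.0.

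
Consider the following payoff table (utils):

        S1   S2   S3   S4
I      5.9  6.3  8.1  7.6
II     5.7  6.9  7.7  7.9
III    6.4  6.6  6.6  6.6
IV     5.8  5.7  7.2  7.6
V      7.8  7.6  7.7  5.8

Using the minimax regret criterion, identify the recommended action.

III

Column bests: S1=7.8, S2=7.6, S3=8.1, S4=7.9.
I regrets: 1.9, 1.3, 0.0, 0.3 → max 1.9
II regrets: 2.1, 0.7, 0.4, 0.0 → max 2.1
III regrets: 1.4, 1.0, 1.5, 1.3 → max 1.5
IV regrets: 2.0, 1.9, 0.9, 0.3 → max 2.0
V regrets: 0.0, 0.0, 0.4, 2.1 → max 2.1
Smallest max regret = 1.5 → III.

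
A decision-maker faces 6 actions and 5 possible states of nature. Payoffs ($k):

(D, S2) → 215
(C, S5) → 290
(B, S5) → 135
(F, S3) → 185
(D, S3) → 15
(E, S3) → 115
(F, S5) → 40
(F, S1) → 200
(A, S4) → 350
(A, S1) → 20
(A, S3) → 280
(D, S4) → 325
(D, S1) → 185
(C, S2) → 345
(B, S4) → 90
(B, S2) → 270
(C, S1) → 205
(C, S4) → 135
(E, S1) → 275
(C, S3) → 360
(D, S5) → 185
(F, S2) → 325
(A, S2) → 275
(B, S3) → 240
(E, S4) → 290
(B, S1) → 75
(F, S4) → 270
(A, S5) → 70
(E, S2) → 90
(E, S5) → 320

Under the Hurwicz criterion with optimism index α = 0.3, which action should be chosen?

C

A: 0.3·350 + 0.7·20 = 119
B: 0.3·270 + 0.7·75 = 133.5
C: 0.3·360 + 0.7·135 = 202.5
D: 0.3·325 + 0.7·15 = 108
E: 0.3·320 + 0.7·90 = 159
F: 0.3·325 + 0.7·40 = 125.5
Highest Hurwicz score = 202.5 → C.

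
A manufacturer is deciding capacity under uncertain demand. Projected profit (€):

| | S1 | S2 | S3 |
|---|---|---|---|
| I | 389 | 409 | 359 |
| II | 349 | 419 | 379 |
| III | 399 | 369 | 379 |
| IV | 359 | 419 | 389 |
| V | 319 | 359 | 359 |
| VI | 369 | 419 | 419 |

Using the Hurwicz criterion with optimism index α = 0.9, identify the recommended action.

VI

I: 0.9·409 + 0.1·359 = 404
II: 0.9·419 + 0.1·349 = 412
III: 0.9·399 + 0.1·369 = 396
IV: 0.9·419 + 0.1·359 = 413
V: 0.9·359 + 0.1·319 = 355
VI: 0.9·419 + 0.1·369 = 414
Highest Hurwicz score = 414 → VI.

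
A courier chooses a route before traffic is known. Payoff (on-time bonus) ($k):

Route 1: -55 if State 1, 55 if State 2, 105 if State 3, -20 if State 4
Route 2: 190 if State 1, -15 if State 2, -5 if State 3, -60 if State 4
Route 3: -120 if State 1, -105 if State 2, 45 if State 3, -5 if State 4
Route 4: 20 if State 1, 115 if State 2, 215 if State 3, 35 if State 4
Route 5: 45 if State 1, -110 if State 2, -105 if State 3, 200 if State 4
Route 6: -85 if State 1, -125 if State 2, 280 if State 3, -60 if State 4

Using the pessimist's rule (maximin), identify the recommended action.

Row minima: Route 1=-55, Route 2=-60, Route 3=-120, Route 4=20, Route 5=-110, Route 6=-125
Best worst-case = 20 → Route 4.

Route 4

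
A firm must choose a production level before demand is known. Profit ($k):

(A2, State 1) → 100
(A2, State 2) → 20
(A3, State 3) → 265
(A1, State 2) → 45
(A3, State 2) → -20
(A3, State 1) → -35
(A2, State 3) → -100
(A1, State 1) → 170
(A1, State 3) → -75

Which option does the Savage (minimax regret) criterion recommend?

A3

Column bests: State 1=170, State 2=45, State 3=265.
A1 regrets: 0, 0, 340 → max 340
A2 regrets: 70, 25, 365 → max 365
A3 regrets: 205, 65, 0 → max 205
Smallest max regret = 205 → A3.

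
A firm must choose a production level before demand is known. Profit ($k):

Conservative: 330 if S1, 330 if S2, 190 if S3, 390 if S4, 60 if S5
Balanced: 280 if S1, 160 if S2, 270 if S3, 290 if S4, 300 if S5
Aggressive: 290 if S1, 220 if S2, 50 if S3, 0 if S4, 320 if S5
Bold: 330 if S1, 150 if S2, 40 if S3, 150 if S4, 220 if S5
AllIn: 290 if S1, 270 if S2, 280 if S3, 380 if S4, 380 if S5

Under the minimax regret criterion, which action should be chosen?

AllIn

Column bests: S1=330, S2=330, S3=280, S4=390, S5=380.
Conservative regrets: 0, 0, 90, 0, 320 → max 320
Balanced regrets: 50, 170, 10, 100, 80 → max 170
Aggressive regrets: 40, 110, 230, 390, 60 → max 390
Bold regrets: 0, 180, 240, 240, 160 → max 240
AllIn regrets: 40, 60, 0, 10, 0 → max 60
Smallest max regret = 60 → AllIn.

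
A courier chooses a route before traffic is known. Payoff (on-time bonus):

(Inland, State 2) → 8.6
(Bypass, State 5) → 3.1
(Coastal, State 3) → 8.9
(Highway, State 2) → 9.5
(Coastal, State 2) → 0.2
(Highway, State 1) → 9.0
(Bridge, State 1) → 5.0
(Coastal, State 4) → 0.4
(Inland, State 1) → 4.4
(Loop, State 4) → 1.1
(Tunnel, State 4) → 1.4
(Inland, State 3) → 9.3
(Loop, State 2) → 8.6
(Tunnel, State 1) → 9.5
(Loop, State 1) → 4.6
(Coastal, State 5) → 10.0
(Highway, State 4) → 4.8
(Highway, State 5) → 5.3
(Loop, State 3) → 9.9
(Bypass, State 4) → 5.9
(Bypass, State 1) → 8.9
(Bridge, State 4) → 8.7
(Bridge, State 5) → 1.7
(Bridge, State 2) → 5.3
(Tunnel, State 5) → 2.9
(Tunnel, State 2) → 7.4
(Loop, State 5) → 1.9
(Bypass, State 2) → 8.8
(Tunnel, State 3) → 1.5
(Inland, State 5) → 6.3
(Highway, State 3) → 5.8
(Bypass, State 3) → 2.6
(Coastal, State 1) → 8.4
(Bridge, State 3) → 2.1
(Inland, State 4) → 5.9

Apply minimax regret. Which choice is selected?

Highway

Column bests: State 1=9.5, State 2=9.5, State 3=9.9, State 4=8.7, State 5=10.0.
Coastal regrets: 1.1, 9.3, 1.0, 8.3, 0.0 → max 9.3
Tunnel regrets: 0.0, 2.1, 8.4, 7.3, 7.1 → max 8.4
Loop regrets: 4.9, 0.9, 0.0, 7.6, 8.1 → max 8.1
Bypass regrets: 0.6, 0.7, 7.3, 2.8, 6.9 → max 7.3
Bridge regrets: 4.5, 4.2, 7.8, 0.0, 8.3 → max 8.3
Highway regrets: 0.5, 0.0, 4.1, 3.9, 4.7 → max 4.7
Inland regrets: 5.1, 0.9, 0.6, 2.8, 3.7 → max 5.1
Smallest max regret = 4.7 → Highway.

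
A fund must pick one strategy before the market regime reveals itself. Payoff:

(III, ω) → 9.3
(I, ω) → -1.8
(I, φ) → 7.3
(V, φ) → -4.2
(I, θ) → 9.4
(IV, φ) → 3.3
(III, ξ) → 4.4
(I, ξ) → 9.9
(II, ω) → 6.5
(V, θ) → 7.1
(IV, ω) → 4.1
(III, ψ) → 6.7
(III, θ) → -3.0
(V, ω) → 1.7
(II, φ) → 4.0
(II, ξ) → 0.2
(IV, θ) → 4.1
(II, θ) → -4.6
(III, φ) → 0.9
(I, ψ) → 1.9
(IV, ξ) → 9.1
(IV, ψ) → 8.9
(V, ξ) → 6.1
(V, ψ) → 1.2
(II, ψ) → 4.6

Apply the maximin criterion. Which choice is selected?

IV

Row minima: I=-1.8, II=-4.6, III=-3.0, IV=3.3, V=-4.2
Best worst-case = 3.3 → IV.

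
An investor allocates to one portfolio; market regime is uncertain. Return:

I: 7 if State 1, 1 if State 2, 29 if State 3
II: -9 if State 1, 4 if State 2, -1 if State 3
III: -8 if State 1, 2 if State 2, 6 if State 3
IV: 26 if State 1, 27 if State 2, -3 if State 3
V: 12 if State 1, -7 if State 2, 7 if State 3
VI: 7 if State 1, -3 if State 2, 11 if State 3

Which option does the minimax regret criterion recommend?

I

Column bests: State 1=26, State 2=27, State 3=29.
I regrets: 19, 26, 0 → max 26
II regrets: 35, 23, 30 → max 35
III regrets: 34, 25, 23 → max 34
IV regrets: 0, 0, 32 → max 32
V regrets: 14, 34, 22 → max 34
VI regrets: 19, 30, 18 → max 30
Smallest max regret = 26 → I.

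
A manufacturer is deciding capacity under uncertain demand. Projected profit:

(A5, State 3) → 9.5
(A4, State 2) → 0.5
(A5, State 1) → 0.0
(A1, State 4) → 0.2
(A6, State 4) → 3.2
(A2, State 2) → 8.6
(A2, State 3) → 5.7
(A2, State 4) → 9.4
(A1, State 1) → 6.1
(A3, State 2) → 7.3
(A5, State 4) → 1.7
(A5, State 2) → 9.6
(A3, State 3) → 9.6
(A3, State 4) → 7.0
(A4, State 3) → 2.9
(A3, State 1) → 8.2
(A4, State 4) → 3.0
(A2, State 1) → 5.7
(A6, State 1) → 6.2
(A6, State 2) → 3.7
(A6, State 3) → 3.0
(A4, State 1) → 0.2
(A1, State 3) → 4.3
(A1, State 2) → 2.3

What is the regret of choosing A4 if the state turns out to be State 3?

6.7

Best payoff under State 3 is 9.6.
Regret = 9.6 − 2.9 = 6.7.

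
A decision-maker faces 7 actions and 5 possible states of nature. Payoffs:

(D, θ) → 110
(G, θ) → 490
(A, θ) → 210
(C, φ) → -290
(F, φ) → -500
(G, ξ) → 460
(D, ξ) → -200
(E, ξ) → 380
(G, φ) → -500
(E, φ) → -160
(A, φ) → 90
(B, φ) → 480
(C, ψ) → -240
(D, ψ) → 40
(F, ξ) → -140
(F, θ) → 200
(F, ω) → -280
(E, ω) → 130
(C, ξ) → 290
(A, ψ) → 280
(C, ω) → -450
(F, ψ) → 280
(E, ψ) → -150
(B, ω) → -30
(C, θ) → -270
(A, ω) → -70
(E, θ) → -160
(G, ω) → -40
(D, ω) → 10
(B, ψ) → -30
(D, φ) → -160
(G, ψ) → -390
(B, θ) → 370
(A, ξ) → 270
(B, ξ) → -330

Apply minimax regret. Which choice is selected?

A

Column bests: θ=490, φ=480, ψ=280, ω=130, ξ=460.
A regrets: 280, 390, 0, 200, 190 → max 390
B regrets: 120, 0, 310, 160, 790 → max 790
C regrets: 760, 770, 520, 580, 170 → max 770
D regrets: 380, 640, 240, 120, 660 → max 660
E regrets: 650, 640, 430, 0, 80 → max 650
F regrets: 290, 980, 0, 410, 600 → max 980
G regrets: 0, 980, 670, 170, 0 → max 980
Smallest max regret = 390 → A.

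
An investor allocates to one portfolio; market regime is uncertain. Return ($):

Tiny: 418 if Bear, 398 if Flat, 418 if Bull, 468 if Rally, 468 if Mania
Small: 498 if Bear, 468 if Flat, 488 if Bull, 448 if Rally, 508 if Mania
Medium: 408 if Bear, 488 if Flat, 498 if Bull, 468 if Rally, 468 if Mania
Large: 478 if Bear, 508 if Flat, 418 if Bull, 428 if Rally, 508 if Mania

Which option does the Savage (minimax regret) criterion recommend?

Column bests: Bear=498, Flat=508, Bull=498, Rally=468, Mania=508.
Tiny regrets: 80, 110, 80, 0, 40 → max 110
Small regrets: 0, 40, 10, 20, 0 → max 40
Medium regrets: 90, 20, 0, 0, 40 → max 90
Large regrets: 20, 0, 80, 40, 0 → max 80
Smallest max regret = 40 → Small.

Small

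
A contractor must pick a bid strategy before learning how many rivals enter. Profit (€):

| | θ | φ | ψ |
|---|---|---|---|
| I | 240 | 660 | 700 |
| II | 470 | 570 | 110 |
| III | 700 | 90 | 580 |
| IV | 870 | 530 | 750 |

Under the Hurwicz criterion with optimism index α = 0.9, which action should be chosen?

I: 0.9·700 + 0.1·240 = 654
II: 0.9·570 + 0.1·110 = 524
III: 0.9·700 + 0.1·90 = 639
IV: 0.9·870 + 0.1·530 = 836
Highest Hurwicz score = 836 → IV.

IV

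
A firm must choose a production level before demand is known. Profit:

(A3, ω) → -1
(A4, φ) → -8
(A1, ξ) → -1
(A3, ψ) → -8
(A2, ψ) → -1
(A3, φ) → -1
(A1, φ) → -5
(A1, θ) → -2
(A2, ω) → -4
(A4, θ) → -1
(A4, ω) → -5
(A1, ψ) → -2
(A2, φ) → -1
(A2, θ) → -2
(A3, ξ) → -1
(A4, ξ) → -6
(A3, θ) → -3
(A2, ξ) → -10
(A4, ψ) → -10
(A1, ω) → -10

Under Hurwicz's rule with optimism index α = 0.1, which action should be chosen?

A3

A1: 0.1·(-1) + 0.9·(-10) = -9.1
A2: 0.1·(-1) + 0.9·(-10) = -9.1
A3: 0.1·(-1) + 0.9·(-8) = -7.3
A4: 0.1·(-1) + 0.9·(-10) = -9.1
Highest Hurwicz score = -7.3 → A3.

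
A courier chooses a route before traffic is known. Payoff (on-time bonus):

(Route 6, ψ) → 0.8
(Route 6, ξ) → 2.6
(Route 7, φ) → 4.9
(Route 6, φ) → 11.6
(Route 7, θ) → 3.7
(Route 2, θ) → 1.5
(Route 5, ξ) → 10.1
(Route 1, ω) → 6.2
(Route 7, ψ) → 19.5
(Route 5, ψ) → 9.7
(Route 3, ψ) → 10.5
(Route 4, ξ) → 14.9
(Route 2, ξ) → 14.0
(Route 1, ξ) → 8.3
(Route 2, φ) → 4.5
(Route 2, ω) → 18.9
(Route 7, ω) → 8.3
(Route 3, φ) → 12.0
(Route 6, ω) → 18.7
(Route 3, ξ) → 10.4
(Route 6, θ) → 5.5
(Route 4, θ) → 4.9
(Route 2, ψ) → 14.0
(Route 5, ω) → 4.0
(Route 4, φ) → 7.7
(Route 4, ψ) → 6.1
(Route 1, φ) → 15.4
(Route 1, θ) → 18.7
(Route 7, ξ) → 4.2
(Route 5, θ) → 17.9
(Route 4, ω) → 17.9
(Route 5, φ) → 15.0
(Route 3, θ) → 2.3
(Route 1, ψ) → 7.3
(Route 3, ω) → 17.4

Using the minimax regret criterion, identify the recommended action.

Column bests: θ=18.7, φ=15.4, ψ=19.5, ω=18.9, ξ=14.9.
Route 1 regrets: 0.0, 0.0, 12.2, 12.7, 6.6 → max 12.7
Route 2 regrets: 17.2, 10.9, 5.5, 0.0, 0.9 → max 17.2
Route 3 regrets: 16.4, 3.4, 9.0, 1.5, 4.5 → max 16.4
Route 4 regrets: 13.8, 7.7, 13.4, 1.0, 0.0 → max 13.8
Route 5 regrets: 0.8, 0.4, 9.8, 14.9, 4.8 → max 14.9
Route 6 regrets: 13.2, 3.8, 18.7, 0.2, 12.3 → max 18.7
Route 7 regrets: 15.0, 10.5, 0.0, 10.6, 10.7 → max 15.0
Smallest max regret = 12.7 → Route 1.

Route 1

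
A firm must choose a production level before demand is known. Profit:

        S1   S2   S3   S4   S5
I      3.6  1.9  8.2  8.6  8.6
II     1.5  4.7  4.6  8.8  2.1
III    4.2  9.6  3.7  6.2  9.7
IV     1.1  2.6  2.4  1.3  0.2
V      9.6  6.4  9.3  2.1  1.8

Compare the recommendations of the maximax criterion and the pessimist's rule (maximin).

maximax → III; maximin → III (agree)

Row maxima: I=8.6, II=8.8, III=9.7, IV=2.6, V=9.6
Best best-case = 9.7 → III.
Row minima: I=1.9, II=1.5, III=3.7, IV=0.2, V=1.8
Best worst-case = 3.7 → III.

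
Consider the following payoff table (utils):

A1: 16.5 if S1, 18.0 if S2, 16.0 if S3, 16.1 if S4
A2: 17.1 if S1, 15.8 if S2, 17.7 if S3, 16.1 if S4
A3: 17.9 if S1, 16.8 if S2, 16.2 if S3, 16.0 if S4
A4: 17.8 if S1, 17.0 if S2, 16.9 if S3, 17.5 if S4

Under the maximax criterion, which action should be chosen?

Row maxima: A1=18.0, A2=17.7, A3=17.9, A4=17.8
Best best-case = 18.0 → A1.

A1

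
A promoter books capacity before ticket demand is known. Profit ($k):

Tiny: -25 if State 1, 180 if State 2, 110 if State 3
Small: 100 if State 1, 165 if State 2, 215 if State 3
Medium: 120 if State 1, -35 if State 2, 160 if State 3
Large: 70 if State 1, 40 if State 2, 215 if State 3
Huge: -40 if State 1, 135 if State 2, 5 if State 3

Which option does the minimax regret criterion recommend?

Column bests: State 1=120, State 2=180, State 3=215.
Tiny regrets: 145, 0, 105 → max 145
Small regrets: 20, 15, 0 → max 20
Medium regrets: 0, 215, 55 → max 215
Large regrets: 50, 140, 0 → max 140
Huge regrets: 160, 45, 210 → max 210
Smallest max regret = 20 → Small.

Small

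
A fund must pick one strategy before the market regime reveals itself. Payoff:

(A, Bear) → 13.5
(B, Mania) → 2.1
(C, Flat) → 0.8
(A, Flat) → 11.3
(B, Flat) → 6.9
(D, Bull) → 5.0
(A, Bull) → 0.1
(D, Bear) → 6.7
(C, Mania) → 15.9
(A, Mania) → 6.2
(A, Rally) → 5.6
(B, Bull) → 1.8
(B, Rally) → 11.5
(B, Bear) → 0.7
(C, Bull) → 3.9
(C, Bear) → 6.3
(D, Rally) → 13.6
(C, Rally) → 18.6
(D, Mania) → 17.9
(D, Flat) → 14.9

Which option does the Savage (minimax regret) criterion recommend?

D

Column bests: Bear=13.5, Flat=14.9, Bull=5.0, Rally=18.6, Mania=17.9.
A regrets: 0.0, 3.6, 4.9, 13.0, 11.7 → max 13.0
B regrets: 12.8, 8.0, 3.2, 7.1, 15.8 → max 15.8
C regrets: 7.2, 14.1, 1.1, 0.0, 2.0 → max 14.1
D regrets: 6.8, 0.0, 0.0, 5.0, 0.0 → max 6.8
Smallest max regret = 6.8 → D.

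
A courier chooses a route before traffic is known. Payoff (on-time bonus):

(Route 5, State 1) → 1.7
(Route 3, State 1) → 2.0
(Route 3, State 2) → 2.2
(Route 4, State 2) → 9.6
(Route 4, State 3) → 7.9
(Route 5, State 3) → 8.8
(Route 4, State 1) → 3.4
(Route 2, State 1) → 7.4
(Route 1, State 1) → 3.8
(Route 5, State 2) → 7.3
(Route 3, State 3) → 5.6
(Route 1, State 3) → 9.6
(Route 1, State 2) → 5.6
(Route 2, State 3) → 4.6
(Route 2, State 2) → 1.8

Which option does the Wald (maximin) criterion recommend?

Route 1

Row minima: Route 1=3.8, Route 2=1.8, Route 3=2.0, Route 4=3.4, Route 5=1.7
Best worst-case = 3.8 → Route 1.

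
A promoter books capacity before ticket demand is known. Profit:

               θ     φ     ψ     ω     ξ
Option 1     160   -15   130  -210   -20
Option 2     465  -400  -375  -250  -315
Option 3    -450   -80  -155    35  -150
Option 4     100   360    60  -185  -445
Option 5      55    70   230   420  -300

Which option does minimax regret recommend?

Option 5

Column bests: θ=465, φ=360, ψ=230, ω=420, ξ=-20.
Option 1 regrets: 305, 375, 100, 630, 0 → max 630
Option 2 regrets: 0, 760, 605, 670, 295 → max 760
Option 3 regrets: 915, 440, 385, 385, 130 → max 915
Option 4 regrets: 365, 0, 170, 605, 425 → max 605
Option 5 regrets: 410, 290, 0, 0, 280 → max 410
Smallest max regret = 410 → Option 5.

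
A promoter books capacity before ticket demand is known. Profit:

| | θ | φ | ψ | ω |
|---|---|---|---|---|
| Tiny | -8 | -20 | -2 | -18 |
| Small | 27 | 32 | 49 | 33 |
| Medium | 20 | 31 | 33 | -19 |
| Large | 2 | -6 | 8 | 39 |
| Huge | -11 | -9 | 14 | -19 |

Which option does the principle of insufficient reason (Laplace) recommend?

Small

Row averages: Tiny=-12, Small=35.25, Medium=16.25, Large=10.75, Huge=-6.25
Highest average = 35.25 → Small.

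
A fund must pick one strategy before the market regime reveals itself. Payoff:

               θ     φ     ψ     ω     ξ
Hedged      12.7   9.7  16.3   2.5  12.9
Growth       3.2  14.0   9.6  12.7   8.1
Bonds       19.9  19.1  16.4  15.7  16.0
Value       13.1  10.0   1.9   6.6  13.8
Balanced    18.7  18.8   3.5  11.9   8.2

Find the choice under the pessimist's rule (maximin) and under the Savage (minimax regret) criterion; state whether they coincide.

maximin → Bonds; minimax regret → Bonds (agree)

Row minima: Hedged=2.5, Growth=3.2, Bonds=15.7, Value=1.9, Balanced=3.5
Best worst-case = 15.7 → Bonds.
Column bests: θ=19.9, φ=19.1, ψ=16.4, ω=15.7, ξ=16.0.
Hedged regrets: 7.2, 9.4, 0.1, 13.2, 3.1 → max 13.2
Growth regrets: 16.7, 5.1, 6.8, 3.0, 7.9 → max 16.7
Bonds regrets: 0.0, 0.0, 0.0, 0.0, 0.0 → max 0.0
Value regrets: 6.8, 9.1, 14.5, 9.1, 2.2 → max 14.5
Balanced regrets: 1.2, 0.3, 12.9, 3.8, 7.8 → max 12.9
Smallest max regret = 0.0 → Bonds.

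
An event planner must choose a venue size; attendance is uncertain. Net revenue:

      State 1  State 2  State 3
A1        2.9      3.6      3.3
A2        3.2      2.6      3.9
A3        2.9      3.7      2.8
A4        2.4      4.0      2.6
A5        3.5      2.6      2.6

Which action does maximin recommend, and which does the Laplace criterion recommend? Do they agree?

Row minima: A1=2.9, A2=2.6, A3=2.8, A4=2.4, A5=2.6
Best worst-case = 2.9 → A1.
Row averages: A1=49/15, A2=97/30, A3=47/15, A4=3, A5=2.9
Highest average = 49/15 → A1.

maximin → A1; laplace → A1 (agree)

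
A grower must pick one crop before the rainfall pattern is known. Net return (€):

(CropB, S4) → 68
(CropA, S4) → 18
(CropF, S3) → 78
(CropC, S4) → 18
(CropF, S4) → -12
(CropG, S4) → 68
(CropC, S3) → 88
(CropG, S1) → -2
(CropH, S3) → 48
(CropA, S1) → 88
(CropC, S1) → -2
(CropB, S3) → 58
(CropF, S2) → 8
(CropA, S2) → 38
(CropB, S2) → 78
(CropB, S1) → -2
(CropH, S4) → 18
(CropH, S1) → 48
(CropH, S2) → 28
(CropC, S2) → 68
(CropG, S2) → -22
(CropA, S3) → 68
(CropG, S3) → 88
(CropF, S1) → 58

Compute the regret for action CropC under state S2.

10

Best payoff under S2 is 78.
Regret = 78 − 68 = 10.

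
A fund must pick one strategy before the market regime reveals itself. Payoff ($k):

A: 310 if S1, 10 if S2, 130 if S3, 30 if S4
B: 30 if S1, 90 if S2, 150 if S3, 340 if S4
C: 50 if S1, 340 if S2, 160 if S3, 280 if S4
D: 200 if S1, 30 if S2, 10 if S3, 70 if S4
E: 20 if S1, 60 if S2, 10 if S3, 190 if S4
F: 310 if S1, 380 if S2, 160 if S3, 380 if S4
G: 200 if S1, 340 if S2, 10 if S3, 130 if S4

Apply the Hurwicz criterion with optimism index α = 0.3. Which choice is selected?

F

A: 0.3·310 + 0.7·10 = 100
B: 0.3·340 + 0.7·30 = 123
C: 0.3·340 + 0.7·50 = 137
D: 0.3·200 + 0.7·10 = 67
E: 0.3·190 + 0.7·10 = 64
F: 0.3·380 + 0.7·160 = 226
G: 0.3·340 + 0.7·10 = 109
Highest Hurwicz score = 226 → F.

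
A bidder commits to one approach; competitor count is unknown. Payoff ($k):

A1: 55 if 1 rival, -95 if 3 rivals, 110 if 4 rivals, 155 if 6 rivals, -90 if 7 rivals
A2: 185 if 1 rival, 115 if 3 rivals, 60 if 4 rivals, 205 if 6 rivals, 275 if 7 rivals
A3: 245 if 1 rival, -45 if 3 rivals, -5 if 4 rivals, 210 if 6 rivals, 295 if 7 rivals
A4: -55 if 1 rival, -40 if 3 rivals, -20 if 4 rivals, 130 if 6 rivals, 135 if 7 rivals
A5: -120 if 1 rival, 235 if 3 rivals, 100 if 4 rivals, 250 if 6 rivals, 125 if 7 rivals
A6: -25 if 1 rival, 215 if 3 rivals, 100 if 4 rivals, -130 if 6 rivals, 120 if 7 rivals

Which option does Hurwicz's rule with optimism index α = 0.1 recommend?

A1: 0.1·155 + 0.9·(-95) = -70
A2: 0.1·275 + 0.9·60 = 81.5
A3: 0.1·295 + 0.9·(-45) = -11
A4: 0.1·135 + 0.9·(-55) = -36
A5: 0.1·250 + 0.9·(-120) = -83
A6: 0.1·215 + 0.9·(-130) = -95.5
Highest Hurwicz score = 81.5 → A2.

A2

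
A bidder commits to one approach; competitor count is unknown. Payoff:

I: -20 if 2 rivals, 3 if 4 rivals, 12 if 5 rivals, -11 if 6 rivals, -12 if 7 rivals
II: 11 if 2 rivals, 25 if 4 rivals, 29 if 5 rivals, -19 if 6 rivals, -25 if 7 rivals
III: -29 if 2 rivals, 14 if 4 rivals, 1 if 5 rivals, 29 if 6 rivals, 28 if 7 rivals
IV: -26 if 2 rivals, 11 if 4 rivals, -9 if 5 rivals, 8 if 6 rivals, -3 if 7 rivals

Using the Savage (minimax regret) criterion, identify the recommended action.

IV

Column bests: 2 rivals=11, 4 rivals=25, 5 rivals=29, 6 rivals=29, 7 rivals=28.
I regrets: 31, 22, 17, 40, 40 → max 40
II regrets: 0, 0, 0, 48, 53 → max 53
III regrets: 40, 11, 28, 0, 0 → max 40
IV regrets: 37, 14, 38, 21, 31 → max 38
Smallest max regret = 38 → IV.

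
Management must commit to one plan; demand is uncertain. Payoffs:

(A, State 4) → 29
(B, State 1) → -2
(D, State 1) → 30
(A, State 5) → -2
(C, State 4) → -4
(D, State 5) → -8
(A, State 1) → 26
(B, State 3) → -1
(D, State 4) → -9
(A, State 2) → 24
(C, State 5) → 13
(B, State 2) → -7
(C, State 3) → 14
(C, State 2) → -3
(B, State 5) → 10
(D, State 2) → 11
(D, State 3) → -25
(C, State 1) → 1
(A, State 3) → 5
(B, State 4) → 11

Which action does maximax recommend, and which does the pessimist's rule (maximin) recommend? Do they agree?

Row maxima: A=29, B=11, C=14, D=30
Best best-case = 30 → D.
Row minima: A=-2, B=-7, C=-4, D=-25
Best worst-case = -2 → A.

maximax → D; maximin → A (disagree)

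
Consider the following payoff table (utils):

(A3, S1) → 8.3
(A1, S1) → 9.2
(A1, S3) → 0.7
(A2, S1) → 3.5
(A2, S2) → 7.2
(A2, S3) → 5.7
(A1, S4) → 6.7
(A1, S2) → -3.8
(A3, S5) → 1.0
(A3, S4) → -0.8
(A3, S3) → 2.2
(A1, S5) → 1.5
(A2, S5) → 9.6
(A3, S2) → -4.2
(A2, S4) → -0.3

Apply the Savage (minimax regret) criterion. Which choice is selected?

A2

Column bests: S1=9.2, S2=7.2, S3=5.7, S4=6.7, S5=9.6.
A1 regrets: 0.0, 11.0, 5.0, 0.0, 8.1 → max 11.0
A2 regrets: 5.7, 0.0, 0.0, 7.0, 0.0 → max 7.0
A3 regrets: 0.9, 11.4, 3.5, 7.5, 8.6 → max 11.4
Smallest max regret = 7.0 → A2.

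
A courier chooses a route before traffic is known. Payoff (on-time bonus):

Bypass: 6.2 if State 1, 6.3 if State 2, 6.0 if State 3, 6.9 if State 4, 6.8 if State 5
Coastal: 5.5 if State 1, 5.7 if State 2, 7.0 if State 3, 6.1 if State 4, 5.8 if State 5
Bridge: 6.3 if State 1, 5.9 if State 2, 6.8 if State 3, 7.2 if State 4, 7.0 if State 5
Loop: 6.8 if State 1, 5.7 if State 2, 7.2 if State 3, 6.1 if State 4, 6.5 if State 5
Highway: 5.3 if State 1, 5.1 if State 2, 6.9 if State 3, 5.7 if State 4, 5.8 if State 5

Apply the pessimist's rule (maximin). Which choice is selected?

Bypass

Row minima: Bypass=6.0, Coastal=5.5, Bridge=5.9, Loop=5.7, Highway=5.1
Best worst-case = 6.0 → Bypass.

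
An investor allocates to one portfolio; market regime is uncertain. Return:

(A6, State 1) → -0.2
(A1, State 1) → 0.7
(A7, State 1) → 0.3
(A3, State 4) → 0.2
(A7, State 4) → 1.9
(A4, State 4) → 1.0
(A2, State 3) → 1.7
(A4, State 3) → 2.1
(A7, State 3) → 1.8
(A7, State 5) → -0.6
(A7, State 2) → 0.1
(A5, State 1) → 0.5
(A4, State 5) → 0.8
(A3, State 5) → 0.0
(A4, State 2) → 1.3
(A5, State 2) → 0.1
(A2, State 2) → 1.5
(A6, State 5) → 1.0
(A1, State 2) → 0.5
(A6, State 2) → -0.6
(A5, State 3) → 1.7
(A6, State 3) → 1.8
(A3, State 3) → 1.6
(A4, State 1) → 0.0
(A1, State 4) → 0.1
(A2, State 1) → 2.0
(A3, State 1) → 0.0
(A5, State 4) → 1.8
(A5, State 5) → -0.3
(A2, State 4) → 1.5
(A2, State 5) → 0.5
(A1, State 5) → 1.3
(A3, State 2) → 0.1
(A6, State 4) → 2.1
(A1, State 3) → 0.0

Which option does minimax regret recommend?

Column bests: State 1=2.0, State 2=1.5, State 3=2.1, State 4=2.1, State 5=1.3.
A1 regrets: 1.3, 1.0, 2.1, 2.0, 0.0 → max 2.1
A2 regrets: 0.0, 0.0, 0.4, 0.6, 0.8 → max 0.8
A3 regrets: 2.0, 1.4, 0.5, 1.9, 1.3 → max 2.0
A4 regrets: 2.0, 0.2, 0.0, 1.1, 0.5 → max 2.0
A5 regrets: 1.5, 1.4, 0.4, 0.3, 1.6 → max 1.6
A6 regrets: 2.2, 2.1, 0.3, 0.0, 0.3 → max 2.2
A7 regrets: 1.7, 1.4, 0.3, 0.2, 1.9 → max 1.9
Smallest max regret = 0.8 → A2.

A2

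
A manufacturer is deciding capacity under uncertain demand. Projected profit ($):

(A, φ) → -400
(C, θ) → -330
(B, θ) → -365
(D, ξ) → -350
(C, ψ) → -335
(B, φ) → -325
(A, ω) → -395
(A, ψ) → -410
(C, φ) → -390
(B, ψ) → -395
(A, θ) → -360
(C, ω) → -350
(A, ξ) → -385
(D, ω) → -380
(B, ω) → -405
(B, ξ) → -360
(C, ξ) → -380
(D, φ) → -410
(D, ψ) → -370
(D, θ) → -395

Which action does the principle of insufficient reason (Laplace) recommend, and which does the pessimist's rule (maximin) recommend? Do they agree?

Row averages: A=-390, B=-370, C=-357, D=-381
Highest average = -357 → C.
Row minima: A=-410, B=-405, C=-390, D=-410
Best worst-case = -390 → C.

laplace → C; maximin → C (agree)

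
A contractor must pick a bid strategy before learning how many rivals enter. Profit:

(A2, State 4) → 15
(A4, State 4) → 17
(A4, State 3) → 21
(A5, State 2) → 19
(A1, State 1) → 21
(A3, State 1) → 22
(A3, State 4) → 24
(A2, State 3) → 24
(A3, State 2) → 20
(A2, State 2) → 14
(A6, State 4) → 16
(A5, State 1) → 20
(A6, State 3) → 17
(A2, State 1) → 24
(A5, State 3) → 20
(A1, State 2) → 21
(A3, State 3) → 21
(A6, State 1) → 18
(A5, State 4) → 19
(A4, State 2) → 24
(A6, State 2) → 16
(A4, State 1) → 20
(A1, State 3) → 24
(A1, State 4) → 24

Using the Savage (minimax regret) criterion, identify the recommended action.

Column bests: State 1=24, State 2=24, State 3=24, State 4=24.
A1 regrets: 3, 3, 0, 0 → max 3
A2 regrets: 0, 10, 0, 9 → max 10
A3 regrets: 2, 4, 3, 0 → max 4
A4 regrets: 4, 0, 3, 7 → max 7
A5 regrets: 4, 5, 4, 5 → max 5
A6 regrets: 6, 8, 7, 8 → max 8
Smallest max regret = 3 → A1.

A1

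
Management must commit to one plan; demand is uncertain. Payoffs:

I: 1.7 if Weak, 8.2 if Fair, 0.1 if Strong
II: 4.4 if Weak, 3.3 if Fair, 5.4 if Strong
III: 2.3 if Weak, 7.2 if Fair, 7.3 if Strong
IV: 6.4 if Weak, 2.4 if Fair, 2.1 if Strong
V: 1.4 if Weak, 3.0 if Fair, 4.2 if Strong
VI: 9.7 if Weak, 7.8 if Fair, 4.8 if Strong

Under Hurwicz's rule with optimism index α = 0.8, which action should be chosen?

I: 0.8·8.2 + 0.2·0.1 = 6.58
II: 0.8·5.4 + 0.2·3.3 = 4.98
III: 0.8·7.3 + 0.2·2.3 = 6.3
IV: 0.8·6.4 + 0.2·2.1 = 5.54
V: 0.8·4.2 + 0.2·1.4 = 3.64
VI: 0.8·9.7 + 0.2·4.8 = 8.72
Highest Hurwicz score = 8.72 → VI.

VI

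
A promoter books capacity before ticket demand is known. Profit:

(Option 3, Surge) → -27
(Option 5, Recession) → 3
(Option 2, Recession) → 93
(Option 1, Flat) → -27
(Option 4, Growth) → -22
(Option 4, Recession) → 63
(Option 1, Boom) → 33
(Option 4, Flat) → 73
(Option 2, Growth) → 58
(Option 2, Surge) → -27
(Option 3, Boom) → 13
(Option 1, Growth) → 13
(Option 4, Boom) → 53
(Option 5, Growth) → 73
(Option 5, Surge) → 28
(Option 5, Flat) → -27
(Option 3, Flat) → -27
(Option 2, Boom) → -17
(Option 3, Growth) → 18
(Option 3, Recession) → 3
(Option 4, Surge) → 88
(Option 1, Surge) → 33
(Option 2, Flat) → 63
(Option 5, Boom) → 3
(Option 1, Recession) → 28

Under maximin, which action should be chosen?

Option 4

Row minima: Option 1=-27, Option 2=-27, Option 3=-27, Option 4=-22, Option 5=-27
Best worst-case = -22 → Option 4.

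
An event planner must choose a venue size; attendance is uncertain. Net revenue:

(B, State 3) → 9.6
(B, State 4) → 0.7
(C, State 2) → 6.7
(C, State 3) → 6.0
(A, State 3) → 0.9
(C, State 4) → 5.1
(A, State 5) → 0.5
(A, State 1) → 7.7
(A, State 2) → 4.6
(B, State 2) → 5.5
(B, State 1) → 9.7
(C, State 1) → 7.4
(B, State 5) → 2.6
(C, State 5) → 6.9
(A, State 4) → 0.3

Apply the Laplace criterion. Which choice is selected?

C

Row averages: A=2.8, B=5.62, C=6.42
Highest average = 6.42 → C.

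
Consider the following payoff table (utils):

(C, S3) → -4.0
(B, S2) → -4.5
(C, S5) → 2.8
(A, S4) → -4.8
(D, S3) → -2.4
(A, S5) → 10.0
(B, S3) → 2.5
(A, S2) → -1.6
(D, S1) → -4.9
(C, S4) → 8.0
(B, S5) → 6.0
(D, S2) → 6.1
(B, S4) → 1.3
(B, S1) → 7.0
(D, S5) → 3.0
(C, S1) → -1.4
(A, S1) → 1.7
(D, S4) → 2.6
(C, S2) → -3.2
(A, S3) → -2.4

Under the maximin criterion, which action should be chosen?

C

Row minima: A=-4.8, B=-4.5, C=-4.0, D=-4.9
Best worst-case = -4.0 → C.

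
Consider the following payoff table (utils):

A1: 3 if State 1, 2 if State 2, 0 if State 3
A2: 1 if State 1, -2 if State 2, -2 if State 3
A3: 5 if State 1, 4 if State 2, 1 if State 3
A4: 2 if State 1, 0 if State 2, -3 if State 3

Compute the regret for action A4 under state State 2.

4

Best payoff under State 2 is 4.
Regret = 4 − 0 = 4.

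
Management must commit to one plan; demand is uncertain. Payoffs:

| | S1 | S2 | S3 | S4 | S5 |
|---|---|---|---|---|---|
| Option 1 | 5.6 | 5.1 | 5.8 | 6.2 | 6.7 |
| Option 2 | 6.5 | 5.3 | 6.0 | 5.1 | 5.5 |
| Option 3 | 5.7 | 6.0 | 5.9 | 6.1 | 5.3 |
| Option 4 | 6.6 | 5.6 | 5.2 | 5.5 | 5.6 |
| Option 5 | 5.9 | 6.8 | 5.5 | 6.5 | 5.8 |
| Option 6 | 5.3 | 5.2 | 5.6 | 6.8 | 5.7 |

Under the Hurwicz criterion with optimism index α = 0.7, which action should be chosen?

Option 5

Option 1: 0.7·6.7 + 0.3·5.1 = 6.22
Option 2: 0.7·6.5 + 0.3·5.1 = 6.08
Option 3: 0.7·6.1 + 0.3·5.3 = 5.86
Option 4: 0.7·6.6 + 0.3·5.2 = 6.18
Option 5: 0.7·6.8 + 0.3·5.5 = 6.41
Option 6: 0.7·6.8 + 0.3·5.2 = 6.32
Highest Hurwicz score = 6.41 → Option 5.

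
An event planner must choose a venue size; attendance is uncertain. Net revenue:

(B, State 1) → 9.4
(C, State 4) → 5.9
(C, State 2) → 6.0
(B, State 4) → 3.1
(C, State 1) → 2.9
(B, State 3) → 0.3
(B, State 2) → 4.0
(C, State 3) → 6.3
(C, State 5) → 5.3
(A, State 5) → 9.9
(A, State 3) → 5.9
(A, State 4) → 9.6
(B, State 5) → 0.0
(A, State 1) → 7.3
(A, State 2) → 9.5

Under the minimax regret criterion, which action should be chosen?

Column bests: State 1=9.4, State 2=9.5, State 3=6.3, State 4=9.6, State 5=9.9.
A regrets: 2.1, 0.0, 0.4, 0.0, 0.0 → max 2.1
B regrets: 0.0, 5.5, 6.0, 6.5, 9.9 → max 9.9
C regrets: 6.5, 3.5, 0.0, 3.7, 4.6 → max 6.5
Smallest max regret = 2.1 → A.

A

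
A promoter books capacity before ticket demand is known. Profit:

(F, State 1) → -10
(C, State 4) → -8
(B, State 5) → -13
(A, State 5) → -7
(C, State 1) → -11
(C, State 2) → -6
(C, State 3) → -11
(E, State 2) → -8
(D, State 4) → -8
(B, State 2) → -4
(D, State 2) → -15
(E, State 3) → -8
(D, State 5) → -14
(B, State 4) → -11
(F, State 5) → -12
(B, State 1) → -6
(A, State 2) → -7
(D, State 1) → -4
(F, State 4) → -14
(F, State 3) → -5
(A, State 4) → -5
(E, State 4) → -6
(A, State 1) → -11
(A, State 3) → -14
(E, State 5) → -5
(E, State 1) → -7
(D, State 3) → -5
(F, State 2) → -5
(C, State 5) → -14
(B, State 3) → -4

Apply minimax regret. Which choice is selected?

Column bests: State 1=-4, State 2=-4, State 3=-4, State 4=-5, State 5=-5.
A regrets: 7, 3, 10, 0, 2 → max 10
B regrets: 2, 0, 0, 6, 8 → max 8
C regrets: 7, 2, 7, 3, 9 → max 9
D regrets: 0, 11, 1, 3, 9 → max 11
E regrets: 3, 4, 4, 1, 0 → max 4
F regrets: 6, 1, 1, 9, 7 → max 9
Smallest max regret = 4 → E.

E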